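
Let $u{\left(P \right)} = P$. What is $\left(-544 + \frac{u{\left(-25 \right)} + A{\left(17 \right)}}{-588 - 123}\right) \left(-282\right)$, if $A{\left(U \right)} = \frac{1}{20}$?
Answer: $\frac{363553507}{2370} \approx 1.534 \cdot 10^{5}$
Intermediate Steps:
$A{\left(U \right)} = \frac{1}{20}$
$\left(-544 + \frac{u{\left(-25 \right)} + A{\left(17 \right)}}{-588 - 123}\right) \left(-282\right) = \left(-544 + \frac{-25 + \frac{1}{20}}{-588 - 123}\right) \left(-282\right) = \left(-544 - \frac{499}{20 \left(-711\right)}\right) \left(-282\right) = \left(-544 - - \frac{499}{14220}\right) \left(-282\right) = \left(-544 + \frac{499}{14220}\right) \left(-282\right) = \left(- \frac{7735181}{14220}\right) \left(-282\right) = \frac{363553507}{2370}$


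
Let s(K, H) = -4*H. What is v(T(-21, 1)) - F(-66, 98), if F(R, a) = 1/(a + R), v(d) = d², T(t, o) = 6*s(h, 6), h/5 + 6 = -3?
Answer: 663551/32 ≈ 20736.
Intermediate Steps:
h = -45 (h = -30 + 5*(-3) = -30 - 15 = -45)
T(t, o) = -144 (T(t, o) = 6*(-4*6) = 6*(-24) = -144)
F(R, a) = 1/(R + a)
v(T(-21, 1)) - F(-66, 98) = (-144)² - 1/(-66 + 98) = 20736 - 1/32 = 663551/32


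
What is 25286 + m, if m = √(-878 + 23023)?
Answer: 25286 + √22145 ≈ 25435.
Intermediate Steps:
m = √22145 ≈ 148.81
25286 + m = 25286 + √22145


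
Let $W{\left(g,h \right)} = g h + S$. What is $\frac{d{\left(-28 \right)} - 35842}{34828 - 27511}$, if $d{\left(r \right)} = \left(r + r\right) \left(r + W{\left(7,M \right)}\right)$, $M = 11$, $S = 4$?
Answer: $- \frac{38810}{7317} \approx -5.3041$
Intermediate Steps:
$W{\left(g,h \right)} = 4 + g h$ ($W{\left(g,h \right)} = g h + 4 = 4 + g h$)
$d{\left(r \right)} = 2 r \left(81 + r\right)$ ($d{\left(r \right)} = \left(r + r\right) \left(r + \left(4 + 7 \cdot 11\right)\right) = 2 r \left(r + \left(4 + 77\right)\right) = 2 r \left(r + 81\right) = 2 r \left(81 + r\right)$)
$\frac{d{\left(-28 \right)} - 35842}{34828 - 27511} = \frac{2 \left(-28\right) \left(81 - 28\right) - 35842}{34828 - 27511} = \frac{2 \left(-28\right) 53 - 35842}{7317} = \left(-2968 - 35842\right) \frac{1}{7317} = \left(-38810\right) \frac{1}{7317} = - \frac{38810}{7317}$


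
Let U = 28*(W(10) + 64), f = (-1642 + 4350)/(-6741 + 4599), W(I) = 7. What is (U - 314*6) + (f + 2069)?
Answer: 2325929/1071 ≈ 2171.7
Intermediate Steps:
f = -1354/1071 (f = 2708/(-2142) = 2708*(-1/2142) = -1354/1071 ≈ -1.2642)
U = 1988 (U = 28*(7 + 64) = 28*71 = 1988)
(U - 314*6) + (f + 2069) = (1988 - 314*6) + (-1354/1071 + 2069) = (1988 - 1884) + 2214545/1071 = 104 + 2214545/1071 = 2325929/1071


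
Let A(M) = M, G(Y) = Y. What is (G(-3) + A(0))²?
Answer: 9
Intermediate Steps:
(G(-3) + A(0))² = (-3 + 0)² = (-3)² = 9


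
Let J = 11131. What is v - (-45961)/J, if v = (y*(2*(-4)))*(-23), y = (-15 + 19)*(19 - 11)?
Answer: 65585289/11131 ≈ 5892.1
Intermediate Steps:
y = 32 (y = 4*8 = 32)
v = 5888 (v = (32*(2*(-4)))*(-23) = (32*(-8))*(-23) = -256*(-23) = 5888)
v - (-45961)/J = 5888 - (-45961)/11131 = 5888 - 1*(-45961/11131) = 5888 + 45961/11131 = 65585289/11131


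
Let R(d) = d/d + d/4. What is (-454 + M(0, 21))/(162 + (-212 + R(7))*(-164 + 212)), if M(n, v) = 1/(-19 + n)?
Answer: 8627/187758 ≈ 0.045947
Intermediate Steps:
R(d) = 1 + d/4 (R(d) = 1 + d*(1/4) = 1 + d/4)
(-454 + M(0, 21))/(162 + (-212 + R(7))*(-164 + 212)) = (-454 + 1/(-19 + 0))/(162 + (-212 + (1 + (1/4)*7))*(-164 + 212)) = (-454 + 1/(-19))/(162 + (-212 + (1 + 7/4))*48) = (-454 - 1/19)/(162 + (-212 + 11/4)*48) = -8627/(19*(162 - 837/4*48)) = -8627/(19*(162 - 10044)) = -8627/19/(-9882) = -8627/19*(-1/9882) = 8627/187758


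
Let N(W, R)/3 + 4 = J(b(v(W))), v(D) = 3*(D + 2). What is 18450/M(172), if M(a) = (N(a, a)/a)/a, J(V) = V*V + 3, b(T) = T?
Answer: 181941600/272483 ≈ 667.72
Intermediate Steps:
v(D) = 6 + 3*D (v(D) = 3*(2 + D) = 6 + 3*D)
J(V) = 3 + V² (J(V) = V² + 3 = 3 + V²)
N(W, R) = -3 + 3*(6 + 3*W)² (N(W, R) = -12 + 3*(3 + (6 + 3*W)²) = -12 + (9 + 3*(6 + 3*W)²) = -3 + 3*(6 + 3*W)²)
M(a) = (-3 + 27*(2 + a)²)/a² (M(a) = ((-3 + 27*(2 + a)²)/a)/a = (-3 + 27*(2 + a)²)/a²)
18450/M(172) = 18450/((3*(-1 + 9*(2 + 172)²)/172²)) = 18450/((3*(1/29584)*(-1 + 9*174²))) = 18450/((3*(1/29584)*(-1 + 9*30276))) = 18450/((3*(1/29584)*(-1 + 272484))) = 18450/((3*(1/29584)*272483)) = 18450/(817449/29584) = 18450*(29584/817449) = 181941600/272483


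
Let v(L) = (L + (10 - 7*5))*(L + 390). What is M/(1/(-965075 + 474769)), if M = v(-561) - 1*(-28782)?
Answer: -63243590328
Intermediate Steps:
v(L) = (-25 + L)*(390 + L) (v(L) = (L + (10 - 35))*(390 + L) = (L - 25)*(390 + L) = (-25 + L)*(390 + L))
M = 128988 (M = (-9750 + (-561)² + 365*(-561)) - 1*(-28782) = (-9750 + 314721 - 204765) + 28782 = 100206 + 28782 = 128988)
M/(1/(-965075 + 474769)) = 128988/(1/(-965075 + 474769)) = 128988/(1/(-490306)) = 128988/(-1/490306) = 128988*(-490306) = -63243590328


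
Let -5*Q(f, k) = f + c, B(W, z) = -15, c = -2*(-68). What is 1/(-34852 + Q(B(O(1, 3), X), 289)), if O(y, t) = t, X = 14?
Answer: -5/174381 ≈ -2.8673e-5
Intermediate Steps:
c = 136
Q(f, k) = -136/5 - f/5 (Q(f, k) = -(f + 136)/5 = -(136 + f)/5 = -136/5 - f/5)
1/(-34852 + Q(B(O(1, 3), X), 289)) = 1/(-34852 + (-136/5 - ⅕*(-15))) = 1/(-34852 + (-136/5 + 3)) = 1/(-34852 - 121/5) = 1/(-174381/5) = -5/174381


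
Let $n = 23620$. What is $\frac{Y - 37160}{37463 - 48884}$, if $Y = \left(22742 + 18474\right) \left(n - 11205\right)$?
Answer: $- \frac{170553160}{3807} \approx -44800.0$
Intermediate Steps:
$Y = 511696640$ ($Y = \left(22742 + 18474\right) \left(23620 - 11205\right) = 41216 \cdot 12415 = 511696640$)
$\frac{Y - 37160}{37463 - 48884} = \frac{511696640 - 37160}{37463 - 48884} = \frac{511659480}{-11421} = 511659480 \left(- \frac{1}{11421}\right) = - \frac{170553160}{3807}$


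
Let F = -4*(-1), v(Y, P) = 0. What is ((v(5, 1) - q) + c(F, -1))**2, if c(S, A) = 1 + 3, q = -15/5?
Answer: 49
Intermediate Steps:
q = -3 (q = -15*1/5 = -3)
F = 4
c(S, A) = 4
((v(5, 1) - q) + c(F, -1))**2 = ((0 - 1*(-3)) + 4)**2 = ((0 + 3) + 4)**2 = (3 + 4)**2 = 7**2 = 49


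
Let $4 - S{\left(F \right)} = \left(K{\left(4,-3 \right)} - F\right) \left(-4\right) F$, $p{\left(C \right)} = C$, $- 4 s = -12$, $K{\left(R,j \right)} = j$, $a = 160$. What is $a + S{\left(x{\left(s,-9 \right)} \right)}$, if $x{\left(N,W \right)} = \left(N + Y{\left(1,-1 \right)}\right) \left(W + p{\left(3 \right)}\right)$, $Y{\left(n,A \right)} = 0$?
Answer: $-916$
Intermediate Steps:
$s = 3$ ($s = \left(- \frac{1}{4}\right) \left(-12\right) = 3$)
$x{\left(N,W \right)} = N \left(3 + W\right)$ ($x{\left(N,W \right)} = \left(N + 0\right) \left(W + 3\right) = N \left(3 + W\right)$)
$S{\left(F \right)} = 4 - F \left(12 + 4 F\right)$ ($S{\left(F \right)} = 4 - \left(-3 - F\right) \left(-4\right) F = 4 - \left(12 + 4 F\right) F = 4 - F \left(12 + 4 F\right)$)
$a + S{\left(x{\left(s,-9 \right)} \right)} = 160 - \left(-4 + 4 \cdot 9 \left(3 - 9\right)^{2} + 12 \cdot 3 \left(3 - 9\right)\right) = 160 - \left(-4 + 1296 + 12 \cdot 3 \left(-6\right)\right) = 160 - \left(-220 + 1296\right) = 160 + \left(4 + 216 - 1296\right) = 160 - 1076 = -916$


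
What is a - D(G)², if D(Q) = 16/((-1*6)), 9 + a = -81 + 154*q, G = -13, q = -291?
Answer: -404200/9 ≈ -44911.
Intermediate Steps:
a = -44904 (a = -9 + (-81 + 154*(-291)) = -9 + (-81 - 44814) = -9 - 44895 = -44904)
D(Q) = -8/3 (D(Q) = 16/(-6) = 16*(-⅙) = -8/3)
a - D(G)² = -44904 - (-8/3)² = -44904 - 1*64/9 = -44904 - 64/9 = -404200/9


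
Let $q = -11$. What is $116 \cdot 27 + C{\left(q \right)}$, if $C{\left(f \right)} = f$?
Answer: $3121$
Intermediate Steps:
$116 \cdot 27 + C{\left(q \right)} = 116 \cdot 27 - 11 = 3132 - 11 = 3121$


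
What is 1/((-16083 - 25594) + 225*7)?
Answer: -1/40102 ≈ -2.4936e-5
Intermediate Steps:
1/((-16083 - 25594) + 225*7) = 1/(-41677 + 1575) = 1/(-40102) = -1/40102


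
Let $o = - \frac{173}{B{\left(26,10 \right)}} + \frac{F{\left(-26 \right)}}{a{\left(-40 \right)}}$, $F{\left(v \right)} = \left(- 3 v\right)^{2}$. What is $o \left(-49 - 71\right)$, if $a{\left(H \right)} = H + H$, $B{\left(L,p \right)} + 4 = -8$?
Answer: $7396$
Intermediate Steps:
$B{\left(L,p \right)} = -12$ ($B{\left(L,p \right)} = -4 - 8 = -12$)
$F{\left(v \right)} = 9 v^{2}$
$a{\left(H \right)} = 2 H$
$o = - \frac{1849}{30}$ ($o = - \frac{173}{-12} + \frac{9 \left(-26\right)^{2}}{2 \left(-40\right)} = \left(-173\right) \left(- \frac{1}{12}\right) + \frac{9 \cdot 676}{-80} = \frac{173}{12} + 6084 \left(- \frac{1}{80}\right) = \frac{173}{12} - \frac{1521}{20} = - \frac{1849}{30} \approx -61.633$)
$o \left(-49 - 71\right) = - \frac{1849 \left(-49 - 71\right)}{30} = \left(- \frac{1849}{30}\right) \left(-120\right) = 7396$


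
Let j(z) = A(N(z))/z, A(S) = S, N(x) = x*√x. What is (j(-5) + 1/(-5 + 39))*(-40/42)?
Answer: -10/357 - 20*I*√5/21 ≈ -0.028011 - 2.1296*I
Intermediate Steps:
N(x) = x^(3/2)
j(z) = √z (j(z) = z^(3/2)/z = √z)
(j(-5) + 1/(-5 + 39))*(-40/42) = (√(-5) + 1/(-5 + 39))*(-40/42) = (I*√5 + 1/34)*(-40*1/42) = (I*√5 + 1/34)*(-20/21) = (1/34 + I*√5)*(-20/21) = -10/357 - 20*I*√5/21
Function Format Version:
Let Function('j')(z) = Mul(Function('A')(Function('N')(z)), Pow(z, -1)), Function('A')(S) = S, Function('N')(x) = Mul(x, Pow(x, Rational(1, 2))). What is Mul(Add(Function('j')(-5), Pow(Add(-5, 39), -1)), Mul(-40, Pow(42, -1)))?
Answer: Add(Rational(-10, 357), Mul(Rational(-20, 21), I, Pow(5, Rational(1, 2)))) ≈ Add(-0.028011, Mul(-2.1296, I))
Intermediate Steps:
Function('N')(x) = Pow(x, Rational(3, 2))
Function('j')(z) = Pow(z, Rational(1, 2)) (Function('j')(z) = Mul(Pow(z, Rational(3, 2)), Pow(z, -1)) = Pow(z, Rational(1, 2)))
Mul(Add(Function('j')(-5), Pow(Add(-5, 39), -1)), Mul(-40, Pow(42, -1))) = Mul(Add(Pow(-5, Rational(1, 2)), Pow(Add(-5, 39), -1)), Mul(-40, Pow(42, -1))) = Mul(Add(Mul(I, Pow(5, Rational(1, 2))), Pow(34, -1)), Mul(-40, Rational(1, 42))) = Mul(Add(Mul(I, Pow(5, Rational(1, 2))), Rational(1, 34)), Rational(-20, 21)) = Mul(Add(Rational(1, 34), Mul(I, Pow(5, Rational(1, 2)))), Rational(-20, 21)) = Add(Rational(-10, 357), Mul(Rational(-20, 21), I, Pow(5, Rational(1, 2))))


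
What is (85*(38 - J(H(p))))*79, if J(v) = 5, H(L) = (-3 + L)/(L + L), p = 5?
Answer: 221595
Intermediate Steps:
H(L) = (-3 + L)/(2*L) (H(L) = (-3 + L)/((2*L)) = (-3 + L)*(1/(2*L)) = (-3 + L)/(2*L))
(85*(38 - J(H(p))))*79 = (85*(38 - 1*5))*79 = (85*(38 - 5))*79 = (85*33)*79 = 2805*79 = 221595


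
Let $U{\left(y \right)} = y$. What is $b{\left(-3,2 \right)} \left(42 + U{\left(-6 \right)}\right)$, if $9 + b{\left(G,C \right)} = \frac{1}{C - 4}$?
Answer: $-342$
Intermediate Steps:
$b{\left(G,C \right)} = -9 + \frac{1}{-4 + C}$ ($b{\left(G,C \right)} = -9 + \frac{1}{C - 4} = -9 + \frac{1}{-4 + C}$)
$b{\left(-3,2 \right)} \left(42 + U{\left(-6 \right)}\right) = \frac{37 - 18}{-4 + 2} \left(42 - 6\right) = \frac{37 - 18}{-2} \cdot 36 = \left(- \frac{1}{2}\right) 19 \cdot 36 = \left(- \frac{19}{2}\right) 36 = -342$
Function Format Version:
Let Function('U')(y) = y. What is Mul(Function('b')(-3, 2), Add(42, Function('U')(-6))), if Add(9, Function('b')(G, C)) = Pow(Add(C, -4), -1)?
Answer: -342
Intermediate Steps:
Function('b')(G, C) = Add(-9, Pow(Add(-4, C), -1)) (Function('b')(G, C) = Add(-9, Pow(Add(C, -4), -1)) = Add(-9, Pow(Add(-4, C), -1)))
Mul(Function('b')(-3, 2), Add(42, Function('U')(-6))) = Mul(Mul(Pow(Add(-4, 2), -1), Add(37, Mul(-9, 2))), Add(42, -6)) = Mul(Mul(Pow(-2, -1), Add(37, -18)), 36) = Mul(Mul(Rational(-1, 2), 19), 36) = Mul(Rational(-19, 2), 36) = -342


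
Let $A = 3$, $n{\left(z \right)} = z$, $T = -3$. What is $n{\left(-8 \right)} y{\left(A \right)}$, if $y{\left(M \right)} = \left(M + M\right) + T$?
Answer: $-24$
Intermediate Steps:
$y{\left(M \right)} = -3 + 2 M$ ($y{\left(M \right)} = \left(M + M\right) - 3 = 2 M - 3 = -3 + 2 M$)
$n{\left(-8 \right)} y{\left(A \right)} = - 8 \left(-3 + 2 \cdot 3\right) = - 8 \left(-3 + 6\right) = \left(-8\right) 3 = -24$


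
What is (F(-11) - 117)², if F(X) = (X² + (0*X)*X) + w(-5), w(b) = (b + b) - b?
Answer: 1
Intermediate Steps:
w(b) = b (w(b) = 2*b - b = b)
F(X) = -5 + X² (F(X) = (X² + (0*X)*X) - 5 = (X² + 0*X) - 5 = (X² + 0) - 5 = X² - 5 = -5 + X²)
(F(-11) - 117)² = ((-5 + (-11)²) - 117)² = ((-5 + 121) - 117)² = (116 - 117)² = (-1)² = 1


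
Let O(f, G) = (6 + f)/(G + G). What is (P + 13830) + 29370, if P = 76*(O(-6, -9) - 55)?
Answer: 39020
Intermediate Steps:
O(f, G) = (6 + f)/(2*G) (O(f, G) = (6 + f)/((2*G)) = (6 + f)*(1/(2*G)) = (6 + f)/(2*G))
P = -4180 (P = 76*((½)*(6 - 6)/(-9) - 55) = 76*((½)*(-⅑)*0 - 55) = 76*(0 - 55) = 76*(-55) = -4180)
(P + 13830) + 29370 = (-4180 + 13830) + 29370 = 9650 + 29370 = 39020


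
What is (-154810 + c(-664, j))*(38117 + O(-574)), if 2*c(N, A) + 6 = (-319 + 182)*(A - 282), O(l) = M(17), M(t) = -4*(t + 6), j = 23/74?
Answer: -762650655975/148 ≈ -5.1530e+9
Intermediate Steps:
j = 23/74 (j = 23*(1/74) = 23/74 ≈ 0.31081)
M(t) = -24 - 4*t (M(t) = -4*(6 + t) = -24 - 4*t)
O(l) = -92 (O(l) = -24 - 4*17 = -24 - 68 = -92)
c(N, A) = 19314 - 137*A/2 (c(N, A) = -3 + ((-319 + 182)*(A - 282))/2 = -3 + (-137*(-282 + A))/2 = -3 + (38634 - 137*A)/2 = -3 + (19317 - 137*A/2) = 19314 - 137*A/2)
(-154810 + c(-664, j))*(38117 + O(-574)) = (-154810 + (19314 - 137/2*23/74))*(38117 - 92) = (-154810 + (19314 - 3151/148))*38025 = (-154810 + 2855321/148)*38025 = -20056559/148*38025 = -762650655975/148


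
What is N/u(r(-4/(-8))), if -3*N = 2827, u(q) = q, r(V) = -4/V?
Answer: 2827/24 ≈ 117.79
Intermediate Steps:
N = -2827/3 (N = -⅓*2827 = -2827/3 ≈ -942.33)
N/u(r(-4/(-8))) = -2827/(3*((-4/((-4/(-8)))))) = -2827/(3*((-4/((-4*(-⅛)))))) = -2827/(3*((-4/½))) = -2827/(3*((-4*2))) = -2827/3/(-8) = -2827/3*(-⅛) = 2827/24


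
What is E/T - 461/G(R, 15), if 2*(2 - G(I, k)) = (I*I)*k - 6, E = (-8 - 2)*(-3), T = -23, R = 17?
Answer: -108544/99475 ≈ -1.0912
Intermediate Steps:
E = 30 (E = -10*(-3) = 30)
G(I, k) = 5 - k*I**2/2 (G(I, k) = 2 - ((I*I)*k - 6)/2 = 2 - (I**2*k - 6)/2 = 2 - (k*I**2 - 6)/2 = 2 - (-6 + k*I**2)/2 = 2 + (3 - k*I**2/2) = 5 - k*I**2/2)
E/T - 461/G(R, 15) = 30/(-23) - 461/(5 - 1/2*15*17**2) = 30*(-1/23) - 461/(5 - 1/2*15*289) = -30/23 - 461/(5 - 4335/2) = -30/23 - 461/(-4325/2) = -30/23 - 461*(-2/4325) = -30/23 + 922/4325 = -108544/99475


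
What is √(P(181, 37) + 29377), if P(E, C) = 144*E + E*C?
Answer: √62138 ≈ 249.27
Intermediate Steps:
P(E, C) = 144*E + C*E
√(P(181, 37) + 29377) = √(181*(144 + 37) + 29377) = √(181*181 + 29377) = √(32761 + 29377) = √62138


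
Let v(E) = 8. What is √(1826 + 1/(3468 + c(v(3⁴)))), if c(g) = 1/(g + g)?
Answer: √5622308062770/55489 ≈ 42.732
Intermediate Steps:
c(g) = 1/(2*g)
√(1826 + 1/(3468 + c(v(3⁴)))) = √(1826 + 1/(3468 + (½)/8)) = √(1826 + 1/(3468 + (½)*(⅛))) = √(1826 + 1/(3468 + 1/16)) = √(1826 + 1/(55489/16)) = √(1826 + 16/55489) = √(101322930/55489) = √5622308062770/55489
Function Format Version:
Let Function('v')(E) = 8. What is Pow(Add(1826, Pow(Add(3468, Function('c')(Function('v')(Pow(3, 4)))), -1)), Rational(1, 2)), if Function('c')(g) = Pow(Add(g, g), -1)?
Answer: Mul(Rational(1, 55489), Pow(5622308062770, Rational(1, 2))) ≈ 42.732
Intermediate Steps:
Function('c')(g) = Mul(Rational(1, 2), Pow(g, -1)) (Function('c')(g) = Pow(Mul(2, g), -1) = Mul(Rational(1, 2), Pow(g, -1)))
Pow(Add(1826, Pow(Add(3468, Function('c')(Function('v')(Pow(3, 4)))), -1)), Rational(1, 2)) = Pow(Add(1826, Pow(Add(3468, Mul(Rational(1, 2), Pow(8, -1))), -1)), Rational(1, 2)) = Pow(Add(1826, Pow(Add(3468, Mul(Rational(1, 2), Rational(1, 8))), -1)), Rational(1, 2)) = Pow(Add(1826, Pow(Add(3468, Rational(1, 16)), -1)), Rational(1, 2)) = Pow(Add(1826, Pow(Rational(55489, 16), -1)), Rational(1, 2)) = Pow(Add(1826, Rational(16, 55489)), Rational(1, 2)) = Pow(Rational(101322930, 55489), Rational(1, 2)) = Mul(Rational(1, 55489), Pow(5622308062770, Rational(1, 2)))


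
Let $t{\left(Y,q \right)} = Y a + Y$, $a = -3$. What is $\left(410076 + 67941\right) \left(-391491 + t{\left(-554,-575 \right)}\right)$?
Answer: $-186609710511$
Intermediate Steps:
$t{\left(Y,q \right)} = - 2 Y$ ($t{\left(Y,q \right)} = Y \left(-3\right) + Y = - 3 Y + Y = - 2 Y$)
$\left(410076 + 67941\right) \left(-391491 + t{\left(-554,-575 \right)}\right) = \left(410076 + 67941\right) \left(-391491 - -1108\right) = 478017 \left(-391491 + 1108\right) = 478017 \left(-390383\right) = -186609710511$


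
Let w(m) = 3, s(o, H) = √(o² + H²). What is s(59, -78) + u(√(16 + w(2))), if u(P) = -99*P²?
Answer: -1881 + √9565 ≈ -1783.2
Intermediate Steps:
s(o, H) = √(H² + o²)
s(59, -78) + u(√(16 + w(2))) = √((-78)² + 59²) - 99*(√(16 + 3))² = √(6084 + 3481) - 99*(√19)² = √9565 - 99*19 = √9565 - 1881 = -1881 + √9565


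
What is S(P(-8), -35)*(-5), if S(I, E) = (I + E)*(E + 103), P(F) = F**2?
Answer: -9860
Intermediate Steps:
S(I, E) = (103 + E)*(E + I) (S(I, E) = (E + I)*(103 + E) = (103 + E)*(E + I))
S(P(-8), -35)*(-5) = ((-35)**2 + 103*(-35) + 103*(-8)**2 - 35*(-8)**2)*(-5) = (1225 - 3605 + 103*64 - 35*64)*(-5) = (1225 - 3605 + 6592 - 2240)*(-5) = 1972*(-5) = -9860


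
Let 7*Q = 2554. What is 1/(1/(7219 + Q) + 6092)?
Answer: 53087/323406011 ≈ 0.00016415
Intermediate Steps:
Q = 2554/7 (Q = (⅐)*2554 = 2554/7 ≈ 364.86)
1/(1/(7219 + Q) + 6092) = 1/(1/(7219 + 2554/7) + 6092) = 1/(1/(53087/7) + 6092) = 1/(7/53087 + 6092) = 1/(323406011/53087) = 53087/323406011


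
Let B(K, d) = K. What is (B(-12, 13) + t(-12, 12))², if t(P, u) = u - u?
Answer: 144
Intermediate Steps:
t(P, u) = 0
(B(-12, 13) + t(-12, 12))² = (-12 + 0)² = (-12)² = 144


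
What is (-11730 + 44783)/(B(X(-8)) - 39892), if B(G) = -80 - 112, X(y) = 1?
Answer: -33053/40084 ≈ -0.82459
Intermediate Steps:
B(G) = -192
(-11730 + 44783)/(B(X(-8)) - 39892) = (-11730 + 44783)/(-192 - 39892) = 33053/(-40084) = 33053*(-1/40084) = -33053/40084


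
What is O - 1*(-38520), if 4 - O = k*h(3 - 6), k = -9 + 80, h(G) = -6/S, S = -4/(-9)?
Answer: 78965/2 ≈ 39483.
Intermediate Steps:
S = 4/9 (S = -4*(-⅑) = 4/9 ≈ 0.44444)
h(G) = -27/2 (h(G) = -6/4/9 = -6*9/4 = -27/2)
k = 71
O = 1925/2 (O = 4 - 71*(-27)/2 = 4 - 1*(-1917/2) = 4 + 1917/2 = 1925/2 ≈ 962.50)
O - 1*(-38520) = 1925/2 - 1*(-38520) = 1925/2 + 38520 = 78965/2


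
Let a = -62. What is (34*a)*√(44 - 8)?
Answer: -12648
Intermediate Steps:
(34*a)*√(44 - 8) = (34*(-62))*√(44 - 8) = -2108*√36 = -2108*6 = -12648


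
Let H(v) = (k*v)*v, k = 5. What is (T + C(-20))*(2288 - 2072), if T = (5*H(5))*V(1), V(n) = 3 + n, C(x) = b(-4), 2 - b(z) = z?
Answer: 541296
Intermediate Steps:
b(z) = 2 - z
C(x) = 6 (C(x) = 2 - 1*(-4) = 2 + 4 = 6)
H(v) = 5*v² (H(v) = (5*v)*v = 5*v²)
T = 2500 (T = (5*(5*5²))*(3 + 1) = (5*(5*25))*4 = (5*125)*4 = 625*4 = 2500)
(T + C(-20))*(2288 - 2072) = (2500 + 6)*(2288 - 2072) = 2506*216 = 541296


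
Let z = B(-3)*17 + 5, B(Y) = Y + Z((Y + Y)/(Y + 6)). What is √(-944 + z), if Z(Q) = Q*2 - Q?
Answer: 32*I ≈ 32.0*I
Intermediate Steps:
Z(Q) = Q (Z(Q) = 2*Q - Q = Q)
B(Y) = Y + 2*Y/(6 + Y) (B(Y) = Y + (Y + Y)/(Y + 6) = Y + (2*Y)/(6 + Y) = Y + 2*Y/(6 + Y))
z = -80 (z = -3*(8 - 3)/(6 - 3)*17 + 5 = -3*5/3*17 + 5 = -3*⅓*5*17 + 5 = -5*17 + 5 = -85 + 5 = -80)
√(-944 + z) = √(-944 - 80) = √(-1024) = 32*I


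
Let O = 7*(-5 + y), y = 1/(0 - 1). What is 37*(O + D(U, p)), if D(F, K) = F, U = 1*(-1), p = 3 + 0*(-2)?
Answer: -1591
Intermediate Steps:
p = 3 (p = 3 + 0 = 3)
U = -1
y = -1 (y = 1/(-1) = -1)
O = -42 (O = 7*(-5 - 1) = 7*(-6) = -42)
37*(O + D(U, p)) = 37*(-42 - 1) = 37*(-43) = -1591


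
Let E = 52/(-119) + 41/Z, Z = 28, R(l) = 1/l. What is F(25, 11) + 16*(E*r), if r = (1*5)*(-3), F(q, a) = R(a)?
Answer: -322621/1309 ≈ -246.46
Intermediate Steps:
F(q, a) = 1/a
E = 489/476 (E = 52/(-119) + 41/28 = 52*(-1/119) + 41*(1/28) = -52/119 + 41/28 = 489/476 ≈ 1.0273)
r = -15 (r = 5*(-3) = -15)
F(25, 11) + 16*(E*r) = 1/11 + 16*((489/476)*(-15)) = 1/11 + 16*(-7335/476) = 1/11 - 29340/119 = -322621/1309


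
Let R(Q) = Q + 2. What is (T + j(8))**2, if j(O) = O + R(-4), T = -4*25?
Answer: 8836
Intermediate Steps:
T = -100
R(Q) = 2 + Q
j(O) = -2 + O (j(O) = O + (2 - 4) = O - 2 = -2 + O)
(T + j(8))**2 = (-100 + (-2 + 8))**2 = (-100 + 6)**2 = (-94)**2 = 8836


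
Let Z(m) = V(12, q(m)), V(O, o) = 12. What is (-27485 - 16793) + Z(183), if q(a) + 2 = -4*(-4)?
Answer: -44266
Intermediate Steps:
q(a) = 14 (q(a) = -2 - 4*(-4) = -2 + 16 = 14)
Z(m) = 12
(-27485 - 16793) + Z(183) = (-27485 - 16793) + 12 = -44278 + 12 = -44266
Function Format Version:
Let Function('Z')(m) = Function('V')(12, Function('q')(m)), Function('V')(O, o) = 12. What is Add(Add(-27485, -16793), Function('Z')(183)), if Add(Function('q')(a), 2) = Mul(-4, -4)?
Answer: -44266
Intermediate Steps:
Function('q')(a) = 14 (Function('q')(a) = Add(-2, Mul(-4, -4)) = Add(-2, 16) = 14)
Function('Z')(m) = 12
Add(Add(-27485, -16793), Function('Z')(183)) = Add(Add(-27485, -16793), 12) = Add(-44278, 12) = -44266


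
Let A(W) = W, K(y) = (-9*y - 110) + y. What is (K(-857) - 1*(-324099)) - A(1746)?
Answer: 329099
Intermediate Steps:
K(y) = -110 - 8*y (K(y) = (-110 - 9*y) + y = -110 - 8*y)
(K(-857) - 1*(-324099)) - A(1746) = ((-110 - 8*(-857)) - 1*(-324099)) - 1*1746 = ((-110 + 6856) + 324099) - 1746 = (6746 + 324099) - 1746 = 330845 - 1746 = 329099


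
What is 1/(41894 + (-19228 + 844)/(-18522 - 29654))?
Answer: 3011/126143983 ≈ 2.3870e-5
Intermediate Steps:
1/(41894 + (-19228 + 844)/(-18522 - 29654)) = 1/(41894 - 18384/(-48176)) = 1/(41894 - 18384*(-1/48176)) = 1/(41894 + 1149/3011) = 1/(126143983/3011) = 3011/126143983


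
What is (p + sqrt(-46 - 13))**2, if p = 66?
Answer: (66 + I*sqrt(59))**2 ≈ 4297.0 + 1013.9*I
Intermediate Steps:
(p + sqrt(-46 - 13))**2 = (66 + sqrt(-46 - 13))**2 = (66 + sqrt(-59))**2 = (66 + I*sqrt(59))**2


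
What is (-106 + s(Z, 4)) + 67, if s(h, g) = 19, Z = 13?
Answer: -20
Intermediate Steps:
(-106 + s(Z, 4)) + 67 = (-106 + 19) + 67 = -87 + 67 = -20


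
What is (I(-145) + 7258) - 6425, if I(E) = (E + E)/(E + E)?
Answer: 834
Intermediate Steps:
I(E) = 1 (I(E) = (2*E)/((2*E)) = (2*E)*(1/(2*E)) = 1)
(I(-145) + 7258) - 6425 = (1 + 7258) - 6425 = 7259 - 6425 = 834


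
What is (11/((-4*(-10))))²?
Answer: 121/1600 ≈ 0.075625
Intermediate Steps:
(11/((-4*(-10))))² = (11/40)² = 121/1600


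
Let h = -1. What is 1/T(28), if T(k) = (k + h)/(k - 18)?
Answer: 10/27 ≈ 0.37037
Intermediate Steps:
T(k) = (-1 + k)/(-18 + k) (T(k) = (k - 1)/(k - 18) = (-1 + k)/(-18 + k))
1/T(28) = 1/((-1 + 28)/(-18 + 28)) = 1/(27/10) = 10/27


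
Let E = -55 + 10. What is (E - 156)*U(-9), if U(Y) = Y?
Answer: 1809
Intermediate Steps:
E = -45
(E - 156)*U(-9) = (-45 - 156)*(-9) = -201*(-9) = 1809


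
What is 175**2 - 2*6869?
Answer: 16887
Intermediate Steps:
175**2 - 2*6869 = 30625 - 13738 = 16887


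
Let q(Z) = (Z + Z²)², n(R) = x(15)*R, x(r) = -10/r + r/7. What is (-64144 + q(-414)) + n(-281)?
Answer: 613930375069/21 ≈ 2.9235e+10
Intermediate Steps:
x(r) = -10/r + r/7 (x(r) = -10/r + r*(⅐) = -10/r + r/7)
n(R) = 31*R/21 (n(R) = (-10/15 + (⅐)*15)*R = (-10*1/15 + 15/7)*R = (-⅔ + 15/7)*R = 31*R/21)
(-64144 + q(-414)) + n(-281) = (-64144 + (-414)²*(1 - 414)²) + (31/21)*(-281) = (-64144 + 171396*(-413)²) - 8711/21 = (-64144 + 171396*170569) - 8711/21 = (-64144 + 29234844324) - 8711/21 = 29234780180 - 8711/21 = 613930375069/21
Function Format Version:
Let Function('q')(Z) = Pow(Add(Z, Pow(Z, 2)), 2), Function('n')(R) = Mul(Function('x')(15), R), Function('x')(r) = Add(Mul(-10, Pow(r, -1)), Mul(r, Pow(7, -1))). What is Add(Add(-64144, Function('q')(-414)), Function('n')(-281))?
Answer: Rational(613930375069, 21) ≈ 2.9235e+10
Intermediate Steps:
Function('x')(r) = Add(Mul(-10, Pow(r, -1)), Mul(Rational(1, 7), r)) (Function('x')(r) = Add(Mul(-10, Pow(r, -1)), Mul(r, Rational(1, 7))) = Add(Mul(-10, Pow(r, -1)), Mul(Rational(1, 7), r)))
Function('n')(R) = Mul(Rational(31, 21), R) (Function('n')(R) = Mul(Add(Mul(-10, Pow(15, -1)), Mul(Rational(1, 7), 15)), R) = Mul(Add(Mul(-10, Rational(1, 15)), Rational(15, 7)), R) = Mul(Add(Rational(-2, 3), Rational(15, 7)), R) = Mul(Rational(31, 21), R))
Add(Add(-64144, Function('q')(-414)), Function('n')(-281)) = Add(Add(-64144, Mul(Pow(-414, 2), Pow(Add(1, -414), 2))), Mul(Rational(31, 21), -281)) = Add(Add(-64144, Mul(171396, Pow(-413, 2))), Rational(-8711, 21)) = Add(Add(-64144, Mul(171396, 170569)), Rational(-8711, 21)) = Add(Add(-64144, 29234844324), Rational(-8711, 21)) = Add(29234780180, Rational(-8711, 21)) = Rational(613930375069, 21)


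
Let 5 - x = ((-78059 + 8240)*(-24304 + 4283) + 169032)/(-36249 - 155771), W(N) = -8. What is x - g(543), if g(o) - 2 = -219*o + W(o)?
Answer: 24234569791/192020 ≈ 1.2621e+5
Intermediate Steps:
g(o) = -6 - 219*o (g(o) = 2 + (-219*o - 8) = 2 + (-8 - 219*o) = -6 - 219*o)
x = 1398975331/192020 (x = 5 - ((-78059 + 8240)*(-24304 + 4283) + 169032)/(-36249 - 155771) = 5 - (-69819*(-20021) + 169032)/(-192020) = 5 - (1397846199 + 169032)*(-1)/192020 = 5 - 1398015231*(-1)/192020 = 5 - 1*(-1398015231/192020) = 5 + 1398015231/192020 = 1398975331/192020 ≈ 7285.6)
x - g(543) = 1398975331/192020 - (-6 - 219*543) = 1398975331/192020 - (-6 - 118917) = 1398975331/192020 - 1*(-118923) = 1398975331/192020 + 118923 = 24234569791/192020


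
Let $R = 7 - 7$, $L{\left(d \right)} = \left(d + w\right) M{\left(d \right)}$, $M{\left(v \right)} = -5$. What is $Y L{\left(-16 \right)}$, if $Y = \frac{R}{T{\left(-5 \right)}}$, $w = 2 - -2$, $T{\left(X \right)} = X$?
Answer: $0$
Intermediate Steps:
$w = 4$ ($w = 2 + 2 = 4$)
$L{\left(d \right)} = -20 - 5 d$ ($L{\left(d \right)} = \left(d + 4\right) \left(-5\right) = \left(4 + d\right) \left(-5\right) = -20 - 5 d$)
$R = 0$ ($R = 7 - 7 = 0$)
$Y = 0$ ($Y = \frac{0}{-5} = 0 \left(- \frac{1}{5}\right) = 0$)
$Y L{\left(-16 \right)} = 0 \left(-20 - -80\right) = 0 \left(-20 + 80\right) = 0 \cdot 60 = 0$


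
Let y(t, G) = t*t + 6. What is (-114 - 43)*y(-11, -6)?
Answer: -19939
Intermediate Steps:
y(t, G) = 6 + t² (y(t, G) = t² + 6 = 6 + t²)
(-114 - 43)*y(-11, -6) = (-114 - 43)*(6 + (-11)²) = -157*(6 + 121) = -157*127 = -19939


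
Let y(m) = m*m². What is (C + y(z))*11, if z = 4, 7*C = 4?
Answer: 4972/7 ≈ 710.29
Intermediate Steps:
C = 4/7 (C = (⅐)*4 = 4/7 ≈ 0.57143)
y(m) = m³
(C + y(z))*11 = (4/7 + 4³)*11 = (4/7 + 64)*11 = (452/7)*11 = 4972/7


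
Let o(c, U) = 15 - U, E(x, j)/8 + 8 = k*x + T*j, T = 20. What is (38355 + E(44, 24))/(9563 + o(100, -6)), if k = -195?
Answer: -26509/9584 ≈ -2.7660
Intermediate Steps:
E(x, j) = -64 - 1560*x + 160*j (E(x, j) = -64 + 8*(-195*x + 20*j) = -64 + (-1560*x + 160*j) = -64 - 1560*x + 160*j)
(38355 + E(44, 24))/(9563 + o(100, -6)) = (38355 + (-64 - 1560*44 + 160*24))/(9563 + (15 - 1*(-6))) = (38355 + (-64 - 68640 + 3840))/(9563 + (15 + 6)) = (38355 - 64864)/(9563 + 21) = -26509/9584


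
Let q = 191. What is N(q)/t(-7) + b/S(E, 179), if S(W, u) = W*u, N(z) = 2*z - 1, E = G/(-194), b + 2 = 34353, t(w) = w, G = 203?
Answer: -8641865/36337 ≈ -237.83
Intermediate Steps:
b = 34351 (b = -2 + 34353 = 34351)
E = -203/194 (E = 203/(-194) = 203*(-1/194) = -203/194 ≈ -1.0464)
N(z) = -1 + 2*z
N(q)/t(-7) + b/S(E, 179) = (-1 + 2*191)/(-7) + 34351/((-203/194*179)) = (-1 + 382)*(-⅐) + 34351/(-36337/194) = 381*(-⅐) + 34351*(-194/36337) = -381/7 - 6664094/36337 = -8641865/36337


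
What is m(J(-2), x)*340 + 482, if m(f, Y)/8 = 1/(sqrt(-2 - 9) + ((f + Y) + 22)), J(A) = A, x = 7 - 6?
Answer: 68746/113 - 680*I*sqrt(11)/113 ≈ 608.37 - 19.958*I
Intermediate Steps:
x = 1
m(f, Y) = 8/(22 + Y + f + I*sqrt(11)) (m(f, Y) = 8/(sqrt(-2 - 9) + ((f + Y) + 22)) = 8/(sqrt(-11) + ((Y + f) + 22)) = 8/(I*sqrt(11) + (22 + Y + f)) = 8/(22 + Y + f + I*sqrt(11)))
m(J(-2), x)*340 + 482 = (8/(22 + 1 - 2 + I*sqrt(11)))*340 + 482 = (8/(21 + I*sqrt(11)))*340 + 482 = 2720/(21 + I*sqrt(11)) + 482 = 482 + 2720/(21 + I*sqrt(11))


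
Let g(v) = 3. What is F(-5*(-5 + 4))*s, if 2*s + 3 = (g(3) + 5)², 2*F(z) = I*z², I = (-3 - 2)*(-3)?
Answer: 22875/4 ≈ 5718.8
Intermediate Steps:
I = 15 (I = -5*(-3) = 15)
F(z) = 15*z²/2 (F(z) = (15*z²)/2 = 15*z²/2)
s = 61/2 (s = -3/2 + (3 + 5)²/2 = -3/2 + (½)*8² = -3/2 + (½)*64 = -3/2 + 32 = 61/2 ≈ 30.500)
F(-5*(-5 + 4))*s = (15*(-5*(-5 + 4))²/2)*(61/2) = (15*(-5*(-1))²/2)*(61/2) = ((15/2)*5²)*(61/2) = ((15/2)*25)*(61/2) = (375/2)*(61/2) = 22875/4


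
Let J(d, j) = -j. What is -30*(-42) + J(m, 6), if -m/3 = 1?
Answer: 1254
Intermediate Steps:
m = -3 (m = -3*1 = -3)
-30*(-42) + J(m, 6) = -30*(-42) - 1*6 = 1260 - 6 = 1254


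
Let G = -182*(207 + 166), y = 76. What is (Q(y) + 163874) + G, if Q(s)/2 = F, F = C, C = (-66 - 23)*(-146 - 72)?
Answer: 134792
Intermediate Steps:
G = -67886 (G = -182*373 = -67886)
C = 19402 (C = -89*(-218) = 19402)
F = 19402
Q(s) = 38804 (Q(s) = 2*19402 = 38804)
(Q(y) + 163874) + G = (38804 + 163874) - 67886 = 202678 - 67886 = 134792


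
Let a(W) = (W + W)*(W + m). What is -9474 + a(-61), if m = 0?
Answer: -2032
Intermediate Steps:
a(W) = 2*W² (a(W) = (W + W)*(W + 0) = (2*W)*W = 2*W²)
-9474 + a(-61) = -9474 + 2*(-61)² = -9474 + 2*3721 = -9474 + 7442 = -2032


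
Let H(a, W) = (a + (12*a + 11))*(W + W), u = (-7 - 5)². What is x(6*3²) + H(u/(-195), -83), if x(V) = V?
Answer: -892/5 ≈ -178.40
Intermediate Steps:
u = 144 (u = (-12)² = 144)
H(a, W) = 2*W*(11 + 13*a) (H(a, W) = (a + (11 + 12*a))*(2*W) = (11 + 13*a)*(2*W) = 2*W*(11 + 13*a))
x(6*3²) + H(u/(-195), -83) = 6*3² + 2*(-83)*(11 + 13*(144/(-195))) = 6*9 + 2*(-83)*(11 + 13*(144*(-1/195))) = 54 + 2*(-83)*(11 + 13*(-48/65)) = 54 + 2*(-83)*(11 - 48/5) = 54 + 2*(-83)*(7/5) = 54 - 1162/5 = -892/5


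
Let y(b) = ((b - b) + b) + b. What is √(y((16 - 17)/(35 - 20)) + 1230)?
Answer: 4*√17295/15 ≈ 35.069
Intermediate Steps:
y(b) = 2*b (y(b) = (0 + b) + b = b + b = 2*b)
√(y((16 - 17)/(35 - 20)) + 1230) = √(2*((16 - 17)/(35 - 20)) + 1230) = √(2*(-1/15) + 1230) = √(-2/15 + 1230) = √(18448/15) = 4*√17295/15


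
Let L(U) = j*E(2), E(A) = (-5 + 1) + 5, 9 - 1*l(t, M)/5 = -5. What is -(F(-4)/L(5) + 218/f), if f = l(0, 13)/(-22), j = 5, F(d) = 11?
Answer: 2321/35 ≈ 66.314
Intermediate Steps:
l(t, M) = 70 (l(t, M) = 45 - 5*(-5) = 45 + 25 = 70)
E(A) = 1 (E(A) = -4 + 5 = 1)
f = -35/11 (f = 70/(-22) = 70*(-1/22) = -35/11 ≈ -3.1818)
L(U) = 5 (L(U) = 5*1 = 5)
-(F(-4)/L(5) + 218/f) = -(11/5 + 218/(-35/11)) = -(11*(⅕) + 218*(-11/35)) = -(11/5 - 2398/35) = -1*(-2321/35) = 2321/35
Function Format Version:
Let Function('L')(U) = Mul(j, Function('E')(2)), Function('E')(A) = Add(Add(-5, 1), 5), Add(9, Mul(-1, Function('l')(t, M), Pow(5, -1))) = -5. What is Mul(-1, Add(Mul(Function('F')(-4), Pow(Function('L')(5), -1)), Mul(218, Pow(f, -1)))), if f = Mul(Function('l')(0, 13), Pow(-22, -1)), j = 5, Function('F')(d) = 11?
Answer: Rational(2321, 35) ≈ 66.314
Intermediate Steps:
Function('l')(t, M) = 70 (Function('l')(t, M) = Add(45, Mul(-5, -5)) = Add(45, 25) = 70)
Function('E')(A) = 1 (Function('E')(A) = Add(-4, 5) = 1)
f = Rational(-35, 11) (f = Mul(70, Pow(-22, -1)) = Mul(70, Rational(-1, 22)) = Rational(-35, 11) ≈ -3.1818)
Function('L')(U) = 5 (Function('L')(U) = Mul(5, 1) = 5)
Mul(-1, Add(Mul(Function('F')(-4), Pow(Function('L')(5), -1)), Mul(218, Pow(f, -1)))) = Mul(-1, Add(Mul(11, Pow(5, -1)), Mul(218, Pow(Rational(-35, 11), -1)))) = Mul(-1, Add(Mul(11, Rational(1, 5)), Mul(218, Rational(-11, 35)))) = Mul(-1, Add(Rational(11, 5), Rational(-2398, 35))) = Mul(-1, Rational(-2321, 35)) = Rational(2321, 35)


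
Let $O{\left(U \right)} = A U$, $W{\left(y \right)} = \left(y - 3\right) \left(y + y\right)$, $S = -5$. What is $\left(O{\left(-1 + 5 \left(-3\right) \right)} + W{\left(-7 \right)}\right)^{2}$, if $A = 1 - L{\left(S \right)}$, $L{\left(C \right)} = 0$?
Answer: $15376$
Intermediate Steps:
$A = 1$ ($A = 1 - 0 = 1 + 0 = 1$)
$W{\left(y \right)} = 2 y \left(-3 + y\right)$ ($W{\left(y \right)} = \left(-3 + y\right) 2 y = 2 y \left(-3 + y\right)$)
$O{\left(U \right)} = U$ ($O{\left(U \right)} = 1 U = U$)
$\left(O{\left(-1 + 5 \left(-3\right) \right)} + W{\left(-7 \right)}\right)^{2} = \left(\left(-1 + 5 \left(-3\right)\right) + 2 \left(-7\right) \left(-3 - 7\right)\right)^{2} = \left(\left(-1 - 15\right) + 2 \left(-7\right) \left(-10\right)\right)^{2} = \left(-16 + 140\right)^{2} = 124^{2} = 15376$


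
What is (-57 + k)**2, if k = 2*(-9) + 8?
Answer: 4489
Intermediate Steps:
k = -10 (k = -18 + 8 = -10)
(-57 + k)**2 = (-57 - 10)**2 = (-67)**2 = 4489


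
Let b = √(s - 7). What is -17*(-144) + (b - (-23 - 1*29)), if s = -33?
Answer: 2500 + 2*I*√10 ≈ 2500.0 + 6.3246*I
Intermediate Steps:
b = 2*I*√10 (b = √(-33 - 7) = √(-40) = 2*I*√10 ≈ 6.3246*I)
-17*(-144) + (b - (-23 - 1*29)) = -17*(-144) + (2*I*√10 - (-23 - 1*29)) = 2448 + (2*I*√10 - (-23 - 29)) = 2448 + (2*I*√10 - 1*(-52)) = 2448 + (2*I*√10 + 52) = 2448 + (52 + 2*I*√10) = 2500 + 2*I*√10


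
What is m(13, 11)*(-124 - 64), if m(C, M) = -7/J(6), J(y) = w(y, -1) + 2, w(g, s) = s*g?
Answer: -329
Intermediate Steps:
w(g, s) = g*s
J(y) = 2 - y (J(y) = y*(-1) + 2 = -y + 2 = 2 - y)
m(C, M) = 7/4 (m(C, M) = -7/(2 - 1*6) = -7/(2 - 6) = -7/(-4) = -7*(-¼) = 7/4)
m(13, 11)*(-124 - 64) = 7*(-124 - 64)/4 = (7/4)*(-188) = -329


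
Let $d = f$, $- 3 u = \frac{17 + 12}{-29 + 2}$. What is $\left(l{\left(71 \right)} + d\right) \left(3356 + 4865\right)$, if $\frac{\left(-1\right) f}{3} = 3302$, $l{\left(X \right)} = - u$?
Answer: $- \frac{6596653715}{81} \approx -8.144 \cdot 10^{7}$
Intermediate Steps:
$u = \frac{29}{81}$ ($u = - \frac{\left(17 + 12\right) \frac{1}{-29 + 2}}{3} = - \frac{29 \frac{1}{-27}}{3} = - \frac{29 \left(- \frac{1}{27}\right)}{3} = \left(- \frac{1}{3}\right) \left(- \frac{29}{27}\right) = \frac{29}{81} \approx 0.35802$)
$l{\left(X \right)} = - \frac{29}{81}$ ($l{\left(X \right)} = \left(-1\right) \frac{29}{81} = - \frac{29}{81}$)
$f = -9906$ ($f = \left(-3\right) 3302 = -9906$)
$d = -9906$
$\left(l{\left(71 \right)} + d\right) \left(3356 + 4865\right) = \left(- \frac{29}{81} - 9906\right) \left(3356 + 4865\right) = \left(- \frac{802415}{81}\right) 8221 = - \frac{6596653715}{81}$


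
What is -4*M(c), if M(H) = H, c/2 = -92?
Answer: 736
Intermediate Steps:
c = -184 (c = 2*(-92) = -184)
-4*M(c) = -4*(-184) = 736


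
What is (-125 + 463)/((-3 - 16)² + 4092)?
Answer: 338/4453 ≈ 0.075904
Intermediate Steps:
(-125 + 463)/((-3 - 16)² + 4092) = 338/((-19)² + 4092) = 338/(361 + 4092) = 338/4453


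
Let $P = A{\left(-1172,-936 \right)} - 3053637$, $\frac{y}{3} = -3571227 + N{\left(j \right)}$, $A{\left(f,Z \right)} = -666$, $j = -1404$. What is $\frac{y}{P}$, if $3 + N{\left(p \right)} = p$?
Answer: $\frac{1190878}{339367} \approx 3.5091$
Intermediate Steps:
$N{\left(p \right)} = -3 + p$
$y = -10717902$ ($y = 3 \left(-3571227 - 1407\right) = 3 \left(-3572634\right) = -10717902$)
$P = -3054303$ ($P = -666 - 3053637 = -3054303$)
$\frac{y}{P} = - \frac{10717902}{-3054303} = \left(-10717902\right) \left(- \frac{1}{3054303}\right) = \frac{1190878}{339367}$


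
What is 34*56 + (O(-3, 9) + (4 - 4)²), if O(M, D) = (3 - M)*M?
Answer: 1886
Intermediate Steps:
O(M, D) = M*(3 - M)
34*56 + (O(-3, 9) + (4 - 4)²) = 34*56 + (-3*(3 - 1*(-3)) + (4 - 4)²) = 1904 + (-3*(3 + 3) + 0²) = 1904 + (-3*6 + 0) = 1904 + (-18 + 0) = 1904 - 18 = 1886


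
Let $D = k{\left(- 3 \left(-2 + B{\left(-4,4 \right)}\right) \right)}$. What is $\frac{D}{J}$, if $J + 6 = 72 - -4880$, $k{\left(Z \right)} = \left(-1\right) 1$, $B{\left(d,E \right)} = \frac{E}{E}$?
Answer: $- \frac{1}{4946} \approx -0.00020218$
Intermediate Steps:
$B{\left(d,E \right)} = 1$
$k{\left(Z \right)} = -1$
$J = 4946$ ($J = -6 + \left(72 - -4880\right) = -6 + \left(72 + 4880\right) = -6 + 4952 = 4946$)
$D = -1$
$\frac{D}{J} = - \frac{1}{4946}$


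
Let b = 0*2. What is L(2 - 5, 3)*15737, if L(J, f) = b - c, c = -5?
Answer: 78685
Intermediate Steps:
b = 0
L(J, f) = 5 (L(J, f) = 0 - 1*(-5) = 0 + 5 = 5)
L(2 - 5, 3)*15737 = 5*15737 = 78685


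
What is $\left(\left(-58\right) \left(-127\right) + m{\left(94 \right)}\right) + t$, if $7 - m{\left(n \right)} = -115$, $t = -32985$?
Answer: $-25497$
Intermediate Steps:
$m{\left(n \right)} = 122$ ($m{\left(n \right)} = 7 - -115 = 7 + 115 = 122$)
$\left(\left(-58\right) \left(-127\right) + m{\left(94 \right)}\right) + t = \left(\left(-58\right) \left(-127\right) + 122\right) - 32985 = \left(7366 + 122\right) - 32985 = 7488 - 32985 = -25497$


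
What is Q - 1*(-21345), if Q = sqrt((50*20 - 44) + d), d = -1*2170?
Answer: 21345 + I*sqrt(1214) ≈ 21345.0 + 34.843*I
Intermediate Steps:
d = -2170
Q = I*sqrt(1214) (Q = sqrt((50*20 - 44) - 2170) = sqrt((1000 - 44) - 2170) = sqrt(956 - 2170) = sqrt(-1214) = I*sqrt(1214) ≈ 34.843*I)
Q - 1*(-21345) = I*sqrt(1214) - 1*(-21345) = I*sqrt(1214) + 21345 = 21345 + I*sqrt(1214)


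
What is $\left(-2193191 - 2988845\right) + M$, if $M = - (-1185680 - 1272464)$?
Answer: $-2723892$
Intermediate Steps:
$M = 2458144$ ($M = - (-1185680 - 1272464) = \left(-1\right) \left(-2458144\right) = 2458144$)
$\left(-2193191 - 2988845\right) + M = \left(-2193191 - 2988845\right) + 2458144 = -5182036 + 2458144 = -2723892$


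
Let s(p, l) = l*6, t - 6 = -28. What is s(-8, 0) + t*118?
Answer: -2596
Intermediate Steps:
t = -22 (t = 6 - 28 = -22)
s(p, l) = 6*l
s(-8, 0) + t*118 = 6*0 - 22*118 = 0 - 2596 = -2596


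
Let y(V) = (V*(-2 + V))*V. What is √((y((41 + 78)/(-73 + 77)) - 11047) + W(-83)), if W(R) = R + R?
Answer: √854239/8 ≈ 115.53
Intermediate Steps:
y(V) = V²*(-2 + V)
W(R) = 2*R
√((y((41 + 78)/(-73 + 77)) - 11047) + W(-83)) = √((((41 + 78)/(-73 + 77))²*(-2 + (41 + 78)/(-73 + 77)) - 11047) + 2*(-83)) = √(((119/4)²*(-2 + 119/4) - 11047) - 166) = √(((14161/16)*(111/4) - 11047) - 166) = √((1571871/64 - 11047) - 166) = √(864863/64 - 166) = √(854239/64) = √854239/8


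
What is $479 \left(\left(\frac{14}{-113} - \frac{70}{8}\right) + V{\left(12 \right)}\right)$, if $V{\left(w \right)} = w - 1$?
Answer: $\frac{460319}{452} \approx 1018.4$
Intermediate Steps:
$V{\left(w \right)} = -1 + w$ ($V{\left(w \right)} = w - 1 = -1 + w$)
$479 \left(\left(\frac{14}{-113} - \frac{70}{8}\right) + V{\left(12 \right)}\right) = 479 \left(\left(\frac{14}{-113} - \frac{70}{8}\right) + \left(-1 + 12\right)\right) = 479 \left(\left(14 \left(- \frac{1}{113}\right) - \frac{35}{4}\right) + 11\right) = 479 \left(\left(- \frac{14}{113} - \frac{35}{4}\right) + 11\right) = 479 \left(- \frac{4011}{452} + 11\right) = 479 \cdot \frac{961}{452} = \frac{460319}{452}$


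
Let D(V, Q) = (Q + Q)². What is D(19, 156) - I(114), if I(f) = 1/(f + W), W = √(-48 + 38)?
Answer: 633027975/6503 + I*√10/13006 ≈ 97344.0 + 0.00024314*I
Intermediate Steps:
W = I*√10 (W = √(-10) = I*√10 ≈ 3.1623*I)
D(V, Q) = 4*Q² (D(V, Q) = (2*Q)² = 4*Q²)
I(f) = 1/(f + I*√10)
D(19, 156) - I(114) = 4*156² - 1/(114 + I*√10) = 4*24336 - 1/(114 + I*√10) = 97344 - 1/(114 + I*√10)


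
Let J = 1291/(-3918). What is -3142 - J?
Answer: -12309065/3918 ≈ -3141.7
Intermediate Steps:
J = -1291/3918 (J = 1291*(-1/3918) = -1291/3918 ≈ -0.32950)
-3142 - J = -3142 - 1*(-1291/3918) = -3142 + 1291/3918 = -12309065/3918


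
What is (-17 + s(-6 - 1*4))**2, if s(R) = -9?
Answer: 676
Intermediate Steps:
(-17 + s(-6 - 1*4))**2 = (-17 - 9)**2 = (-26)**2 = 676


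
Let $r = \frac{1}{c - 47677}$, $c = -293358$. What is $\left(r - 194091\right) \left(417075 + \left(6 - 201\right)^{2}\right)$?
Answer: $- \frac{6024779837409720}{68207} \approx -8.8331 \cdot 10^{10}$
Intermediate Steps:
$r = - \frac{1}{341035}$ ($r = \frac{1}{-293358 - 47677} = \frac{1}{-341035} = - \frac{1}{341035} \approx -2.9323 \cdot 10^{-6}$)
$\left(r - 194091\right) \left(417075 + \left(6 - 201\right)^{2}\right) = \left(- \frac{1}{341035} - 194091\right) \left(417075 + \left(6 - 201\right)^{2}\right) = - \frac{66191824186 \left(417075 + \left(-195\right)^{2}\right)}{341035} = - \frac{66191824186 \left(417075 + 38025\right)}{341035} = \left(- \frac{66191824186}{341035}\right) 455100 = - \frac{6024779837409720}{68207}$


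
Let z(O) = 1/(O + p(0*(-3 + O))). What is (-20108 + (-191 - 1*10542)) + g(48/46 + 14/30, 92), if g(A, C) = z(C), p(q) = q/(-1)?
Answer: -2837371/92 ≈ -30841.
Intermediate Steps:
p(q) = -q (p(q) = q*(-1) = -q)
z(O) = 1/O (z(O) = 1/(O - 0*(-3 + O)) = 1/(O - 1*0) = 1/(O + 0) = 1/O)
g(A, C) = 1/C
(-20108 + (-191 - 1*10542)) + g(48/46 + 14/30, 92) = (-20108 + (-191 - 1*10542)) + 1/92 = (-20108 + (-191 - 10542)) + 1/92 = (-20108 - 10733) + 1/92 = -30841 + 1/92 = -2837371/92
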